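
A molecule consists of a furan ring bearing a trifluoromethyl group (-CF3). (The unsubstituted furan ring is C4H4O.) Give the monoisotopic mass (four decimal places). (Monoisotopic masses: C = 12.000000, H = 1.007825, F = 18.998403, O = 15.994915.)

136.0136

Atom tally by fragment:
  furan ring core → C:4 H:4 O:1
  (− 1 ring H displaced by substituents)
  + CF3 → C:1 F:3
Element totals:
  C: 5
  H: 3
  F: 3
  O: 1
Molecular formula: C5H3F3O.
  M = 5(12.0) + 3(1.007825) + 3(18.998403) + 15.994915
    = 60.000000 + 3.023475 + 56.995209 + 15.994915 = 136.013599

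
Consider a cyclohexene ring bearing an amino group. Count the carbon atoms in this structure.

6

Atom tally by fragment:
  cyclohexene ring core → C:6 H:10
  (− 1 ring H displaced by substituents)
  + NH2 → N:1 H:2
Element totals:
  C: 6
  H: 11
  N: 1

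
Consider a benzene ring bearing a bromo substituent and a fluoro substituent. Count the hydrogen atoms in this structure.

4

Atom tally by fragment:
  benzene ring core → C:6 H:6
  (− 2 ring H displaced by substituents)
  + Br → Br:1
  + F → F:1
Element totals:
  C: 6
  H: 4
  Br: 1
  F: 1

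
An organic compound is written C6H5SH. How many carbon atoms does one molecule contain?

Element totals:
  C: 6
  H: 6
  S: 1

6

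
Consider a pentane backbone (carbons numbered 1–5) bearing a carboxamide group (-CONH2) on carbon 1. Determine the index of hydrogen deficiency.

Atom tally by fragment:
  H2NOCCH2 → C:2 H:4 O:1 N:1
  CH2 → C:1 H:2
  CH2 → C:1 H:2
  CH2 → C:1 H:2
  CH3 → C:1 H:3
Element totals:
  C: 6
  H: 13
  N: 1
  O: 1
Molecular formula: C6H13NO.
DoU = (2C + 2 + N − H − X) / 2 = (2·6 + 2 + 1 − 13 − 0) / 2 = 1.

1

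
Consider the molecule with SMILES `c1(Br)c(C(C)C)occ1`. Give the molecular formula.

C7H9BrO

Atom tally by fragment:
  furan ring core → C:4 H:4 O:1
  (− 2 ring H displaced by substituents)
  + Br → Br:1
  + CH(CH3)2 → C:3 H:7
Element totals:
  C: 7
  H: 9
  Br: 1
  O: 1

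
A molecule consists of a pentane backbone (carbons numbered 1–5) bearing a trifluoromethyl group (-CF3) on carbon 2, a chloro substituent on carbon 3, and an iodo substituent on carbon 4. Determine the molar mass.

Atom tally by fragment:
  CH3 → C:1 H:3
  CH(CF3) → C:2 H:1 F:3
  CH(Cl) → C:1 H:1 Cl:1
  CH(I) → C:1 H:1 I:1
  CH3 → C:1 H:3
Element totals:
  C: 6
  H: 9
  Cl: 1
  F: 3
  I: 1
Molecular formula: C6H9ClF3I.
  M = 6(12.011) + 9(1.008) + 35.45 + 3(18.998) + 126.904
    = 72.066 + 9.072 + 35.450 + 56.994 + 126.904 = 300.486

300.49 g/mol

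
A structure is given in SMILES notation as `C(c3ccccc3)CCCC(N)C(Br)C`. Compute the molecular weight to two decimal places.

270.21 g/mol

Atom tally by fragment:
  C6H5CH2 → C:7 H:7
  CH2 → C:1 H:2
  CH2 → C:1 H:2
  CH2 → C:1 H:2
  CH(NH2) → C:1 H:3 N:1
  CH(Br) → C:1 H:1 Br:1
  CH3 → C:1 H:3
Element totals:
  C: 13
  H: 20
  Br: 1
  N: 1
Molecular formula: C13H20BrN.
  M = 13(12.011) + 20(1.008) + 79.904 + 14.007
    = 156.143 + 20.160 + 79.904 + 14.007 = 270.214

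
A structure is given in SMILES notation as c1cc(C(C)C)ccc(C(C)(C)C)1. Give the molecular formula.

Atom tally by fragment:
  benzene ring core → C:6 H:6
  (− 2 ring H displaced by substituents)
  + CH(CH3)2 → C:3 H:7
  + C(CH3)3 → C:4 H:9
Element totals:
  C: 13
  H: 20

C13H20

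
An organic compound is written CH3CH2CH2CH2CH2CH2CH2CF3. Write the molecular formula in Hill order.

Atom tally by fragment:
  CH3 → C:1 H:3
  CH2 → C:1 H:2
  CH2 → C:1 H:2
  CH2 → C:1 H:2
  CH2 → C:1 H:2
  CH2 → C:1 H:2
  CH2CF3 → C:2 H:2 F:3
Element totals:
  C: 8
  H: 15
  F: 3

C8H15F3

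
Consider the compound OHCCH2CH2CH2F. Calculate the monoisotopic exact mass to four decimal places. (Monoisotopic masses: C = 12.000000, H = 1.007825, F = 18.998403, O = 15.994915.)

90.0481

Atom tally by fragment:
  OHCCH2 → C:2 H:3 O:1
  CH2 → C:1 H:2
  CH2F → C:1 H:2 F:1
Element totals:
  C: 4
  H: 7
  F: 1
  O: 1
Molecular formula: C4H7FO.
  M = 4(12.0) + 7(1.007825) + 18.998403 + 15.994915
    = 48.000000 + 7.054775 + 18.998403 + 15.994915 = 90.048093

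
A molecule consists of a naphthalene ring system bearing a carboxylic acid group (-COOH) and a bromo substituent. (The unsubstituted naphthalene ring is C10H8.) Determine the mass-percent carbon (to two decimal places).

Atom tally by fragment:
  naphthalene ring system core → C:10 H:8
  (− 2 ring H displaced by substituents)
  + COOH → C:1 H:1 O:2
  + Br → Br:1
Element totals:
  C: 11
  H: 7
  Br: 1
  O: 2
Molecular formula: C11H7BrO2.
Molar mass = 251.079 g/mol.
Mass from C: 11 × 12.011 = 132.121 g/mol.
%C = 132.121 / 251.079 × 100 = 52.62%.

52.62%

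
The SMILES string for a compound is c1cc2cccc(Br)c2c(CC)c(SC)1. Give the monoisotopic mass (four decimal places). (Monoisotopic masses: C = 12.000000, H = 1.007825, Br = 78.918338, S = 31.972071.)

279.9921

Atom tally by fragment:
  naphthalene ring system core → C:10 H:8
  (− 3 ring H displaced by substituents)
  + Br → Br:1
  + C2H5 → C:2 H:5
  + SCH3 → C:1 H:3 S:1
Element totals:
  C: 13
  H: 13
  Br: 1
  S: 1
Molecular formula: C13H13BrS.
  M = 13(12.0) + 13(1.007825) + 78.918338 + 31.972071
    = 156.000000 + 13.101725 + 78.918338 + 31.972071 = 279.992134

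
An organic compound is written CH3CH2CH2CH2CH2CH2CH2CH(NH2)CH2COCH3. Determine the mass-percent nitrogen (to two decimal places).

7.56%

Element totals:
  C: 11
  H: 23
  N: 1
  O: 1
Molecular formula: C11H23NO.
Molar mass = 185.311 g/mol.
Mass from N: 1 × 14.007 = 14.007 g/mol.
%N = 14.007 / 185.311 × 100 = 7.56%.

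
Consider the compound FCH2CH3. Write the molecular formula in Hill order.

C2H5F

Atom tally by fragment:
  FCH2 → C:1 H:2 F:1
  CH3 → C:1 H:3
Element totals:
  C: 2
  H: 5
  F: 1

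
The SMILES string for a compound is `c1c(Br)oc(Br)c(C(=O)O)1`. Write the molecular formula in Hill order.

Atom tally by fragment:
  furan ring core → C:4 H:4 O:1
  (− 3 ring H displaced by substituents)
  + Br → Br:1
  + Br → Br:1
  + COOH → C:1 H:1 O:2
Element totals:
  C: 5
  H: 2
  Br: 2
  O: 3

C5H2Br2O3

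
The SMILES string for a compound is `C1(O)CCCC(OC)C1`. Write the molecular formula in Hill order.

Atom tally by fragment:
  cyclohexane ring core → C:6 H:12
  (− 2 ring H displaced by substituents)
  + OH → O:1 H:1
  + OCH3 → C:1 H:3 O:1
Element totals:
  C: 7
  H: 14
  O: 2

C7H14O2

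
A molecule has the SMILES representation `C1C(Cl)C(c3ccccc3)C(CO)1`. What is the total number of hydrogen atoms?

13

Atom tally by fragment:
  cyclobutane ring core → C:4 H:8
  (− 3 ring H displaced by substituents)
  + Cl → Cl:1
  + C6H5 → C:6 H:5
  + CH2OH → C:1 H:3 O:1
Element totals:
  C: 11
  H: 13
  Cl: 1
  O: 1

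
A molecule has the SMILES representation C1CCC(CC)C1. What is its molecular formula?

Atom tally by fragment:
  cyclopentane ring core → C:5 H:10
  (− 1 ring H displaced by substituents)
  + C2H5 → C:2 H:5
Element totals:
  C: 7
  H: 14

C7H14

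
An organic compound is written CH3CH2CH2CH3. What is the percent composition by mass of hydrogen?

Atom tally by fragment:
  CH3 → C:1 H:3
  CH2 → C:1 H:2
  CH2 → C:1 H:2
  CH3 → C:1 H:3
Element totals:
  C: 4
  H: 10
Molecular formula: C4H10.
Molar mass = 58.124 g/mol.
Mass from H: 10 × 1.008 = 10.080 g/mol.
%H = 10.080 / 58.124 × 100 = 17.34%.

17.34%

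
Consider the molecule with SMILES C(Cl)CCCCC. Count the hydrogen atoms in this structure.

13

Atom tally by fragment:
  ClCH2 → C:1 H:2 Cl:1
  CH2 → C:1 H:2
  CH2 → C:1 H:2
  CH2 → C:1 H:2
  CH2 → C:1 H:2
  CH3 → C:1 H:3
Element totals:
  C: 6
  H: 13
  Cl: 1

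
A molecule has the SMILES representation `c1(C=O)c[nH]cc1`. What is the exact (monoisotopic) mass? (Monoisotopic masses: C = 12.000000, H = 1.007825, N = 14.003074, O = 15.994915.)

Atom tally by fragment:
  pyrrole ring core → C:4 H:5 N:1
  (− 1 ring H displaced by substituents)
  + CHO → C:1 H:1 O:1
Element totals:
  C: 5
  H: 5
  N: 1
  O: 1
Molecular formula: C5H5NO.
  M = 5(12.0) + 5(1.007825) + 14.003074 + 15.994915
    = 60.000000 + 5.039125 + 14.003074 + 15.994915 = 95.037114

95.0371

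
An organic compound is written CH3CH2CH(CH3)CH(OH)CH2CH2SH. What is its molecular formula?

Atom tally by fragment:
  CH3 → C:1 H:3
  CH2 → C:1 H:2
  CH(CH3) → C:2 H:4
  CH(OH) → C:1 H:2 O:1
  CH2 → C:1 H:2
  CH2SH → C:1 H:3 S:1
Element totals:
  C: 7
  H: 16
  O: 1
  S: 1

C7H16OS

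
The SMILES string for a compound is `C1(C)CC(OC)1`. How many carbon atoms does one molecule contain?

Atom tally by fragment:
  cyclopropane ring core → C:3 H:6
  (− 2 ring H displaced by substituents)
  + CH3 → C:1 H:3
  + OCH3 → C:1 H:3 O:1
Element totals:
  C: 5
  H: 10
  O: 1

5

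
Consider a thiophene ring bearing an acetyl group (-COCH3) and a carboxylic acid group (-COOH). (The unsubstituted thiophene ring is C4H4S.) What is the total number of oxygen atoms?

Atom tally by fragment:
  thiophene ring core → C:4 H:4 S:1
  (− 2 ring H displaced by substituents)
  + COCH3 → C:2 H:3 O:1
  + COOH → C:1 H:1 O:2
Element totals:
  C: 7
  H: 6
  O: 3
  S: 1

3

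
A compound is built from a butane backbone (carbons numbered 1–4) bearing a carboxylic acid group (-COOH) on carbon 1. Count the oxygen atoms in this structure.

2

Atom tally by fragment:
  HOOCCH2 → C:2 H:3 O:2
  CH2 → C:1 H:2
  CH2 → C:1 H:2
  CH3 → C:1 H:3
Element totals:
  C: 5
  H: 10
  O: 2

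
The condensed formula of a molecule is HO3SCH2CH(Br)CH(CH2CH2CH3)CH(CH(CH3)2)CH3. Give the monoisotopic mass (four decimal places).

314.0551

Atom tally by fragment:
  HO3SCH2 → C:1 H:3 S:1 O:3
  CH(Br) → C:1 H:1 Br:1
  CH(CH2CH2CH3) → C:4 H:8
  CH(CH(CH3)2) → C:4 H:8
  CH3 → C:1 H:3
Element totals:
  C: 11
  H: 23
  Br: 1
  O: 3
  S: 1
Molecular formula: C11H23BrO3S.
  M = 11(12.0) + 23(1.007825) + 78.918338 + 3(15.994915) + 31.972071
    = 132.000000 + 23.179975 + 78.918338 + 47.984745 + 31.972071 = 314.055129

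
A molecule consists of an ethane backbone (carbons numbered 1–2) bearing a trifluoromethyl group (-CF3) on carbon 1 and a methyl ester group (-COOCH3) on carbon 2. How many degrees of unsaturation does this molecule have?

Atom tally by fragment:
  F3CCH2 → C:2 H:2 F:3
  CH2COOCH3 → C:3 H:5 O:2
Element totals:
  C: 5
  H: 7
  F: 3
  O: 2
Molecular formula: C5H7F3O2.
DoU = (2C + 2 + N − H − X) / 2 = (2·5 + 2 + 0 − 7 − 3) / 2 = 1.

1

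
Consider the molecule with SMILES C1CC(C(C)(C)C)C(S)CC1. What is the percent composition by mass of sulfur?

18.60%

Atom tally by fragment:
  cyclohexane ring core → C:6 H:12
  (− 2 ring H displaced by substituents)
  + C(CH3)3 → C:4 H:9
  + SH → S:1 H:1
Element totals:
  C: 10
  H: 20
  S: 1
Molecular formula: C10H20S.
Molar mass = 172.330 g/mol.
Mass from S: 1 × 32.06 = 32.060 g/mol.
%S = 32.060 / 172.330 × 100 = 18.60%.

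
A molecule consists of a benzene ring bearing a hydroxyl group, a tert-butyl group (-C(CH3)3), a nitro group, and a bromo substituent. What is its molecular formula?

C10H12BrNO3

Atom tally by fragment:
  benzene ring core → C:6 H:6
  (− 4 ring H displaced by substituents)
  + OH → O:1 H:1
  + C(CH3)3 → C:4 H:9
  + NO2 → N:1 O:2
  + Br → Br:1
Element totals:
  C: 10
  H: 12
  Br: 1
  N: 1
  O: 3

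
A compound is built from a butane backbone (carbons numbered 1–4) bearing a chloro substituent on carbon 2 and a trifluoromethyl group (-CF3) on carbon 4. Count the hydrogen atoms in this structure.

Atom tally by fragment:
  CH3 → C:1 H:3
  CH(Cl) → C:1 H:1 Cl:1
  CH2 → C:1 H:2
  CH2CF3 → C:2 H:2 F:3
Element totals:
  C: 5
  H: 8
  Cl: 1
  F: 3

8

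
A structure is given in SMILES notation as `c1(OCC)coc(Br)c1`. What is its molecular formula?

Atom tally by fragment:
  furan ring core → C:4 H:4 O:1
  (− 2 ring H displaced by substituents)
  + OC2H5 → C:2 H:5 O:1
  + Br → Br:1
Element totals:
  C: 6
  H: 7
  Br: 1
  O: 2

C6H7BrO2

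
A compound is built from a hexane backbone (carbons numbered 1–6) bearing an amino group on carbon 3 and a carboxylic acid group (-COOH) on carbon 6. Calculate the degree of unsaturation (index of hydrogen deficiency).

1

Atom tally by fragment:
  CH3 → C:1 H:3
  CH2 → C:1 H:2
  CH(NH2) → C:1 H:3 N:1
  CH2 → C:1 H:2
  CH2 → C:1 H:2
  CH2COOH → C:2 H:3 O:2
Element totals:
  C: 7
  H: 15
  N: 1
  O: 2
Molecular formula: C7H15NO2.
DoU = (2C + 2 + N − H − X) / 2 = (2·7 + 2 + 1 − 15 − 0) / 2 = 1.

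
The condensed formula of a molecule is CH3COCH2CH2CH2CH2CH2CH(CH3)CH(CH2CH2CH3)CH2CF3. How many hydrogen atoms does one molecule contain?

Atom tally by fragment:
  CH3COCH2 → C:3 H:5 O:1
  CH2 → C:1 H:2
  CH2 → C:1 H:2
  CH2 → C:1 H:2
  CH2 → C:1 H:2
  CH(CH3) → C:2 H:4
  CH(CH2CH2CH3) → C:4 H:8
  CH2CF3 → C:2 H:2 F:3
Element totals:
  C: 15
  H: 27
  F: 3
  O: 1

27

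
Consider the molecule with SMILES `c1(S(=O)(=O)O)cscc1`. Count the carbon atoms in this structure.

Atom tally by fragment:
  thiophene ring core → C:4 H:4 S:1
  (− 1 ring H displaced by substituents)
  + SO3H → S:1 O:3 H:1
Element totals:
  C: 4
  H: 4
  O: 3
  S: 2

4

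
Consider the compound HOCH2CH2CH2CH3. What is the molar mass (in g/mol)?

74.12 g/mol

Element totals:
  C: 4
  H: 10
  O: 1
Molecular formula: C4H10O.
  M = 4(12.011) + 10(1.008) + 15.999
    = 48.044 + 10.080 + 15.999 = 74.123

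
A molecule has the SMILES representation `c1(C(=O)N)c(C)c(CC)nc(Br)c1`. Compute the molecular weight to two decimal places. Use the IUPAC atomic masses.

243.10 g/mol

Atom tally by fragment:
  pyridine ring core → C:5 H:5 N:1
  (− 4 ring H displaced by substituents)
  + CONH2 → C:1 H:2 O:1 N:1
  + CH3 → C:1 H:3
  + C2H5 → C:2 H:5
  + Br → Br:1
Element totals:
  C: 9
  H: 11
  Br: 1
  N: 2
  O: 1
Molecular formula: C9H11BrN2O.
  M = 9(12.011) + 11(1.008) + 79.904 + 2(14.007) + 15.999
    = 108.099 + 11.088 + 79.904 + 28.014 + 15.999 = 243.104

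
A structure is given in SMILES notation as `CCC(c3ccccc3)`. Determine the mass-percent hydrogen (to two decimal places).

10.06%

Atom tally by fragment:
  CH3 → C:1 H:3
  CH2 → C:1 H:2
  CH2C6H5 → C:7 H:7
Element totals:
  C: 9
  H: 12
Molecular formula: C9H12.
Molar mass = 120.195 g/mol.
Mass from H: 12 × 1.008 = 12.096 g/mol.
%H = 12.096 / 120.195 × 100 = 10.06%.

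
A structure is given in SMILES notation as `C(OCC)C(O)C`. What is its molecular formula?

Atom tally by fragment:
  C2H5OCH2 → C:3 H:7 O:1
  CH(OH) → C:1 H:2 O:1
  CH3 → C:1 H:3
Element totals:
  C: 5
  H: 12
  O: 2

C5H12O2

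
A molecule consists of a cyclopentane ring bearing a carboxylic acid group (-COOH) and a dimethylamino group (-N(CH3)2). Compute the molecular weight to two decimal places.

Atom tally by fragment:
  cyclopentane ring core → C:5 H:10
  (− 2 ring H displaced by substituents)
  + COOH → C:1 H:1 O:2
  + N(CH3)2 → N:1 C:2 H:6
Element totals:
  C: 8
  H: 15
  N: 1
  O: 2
Molecular formula: C8H15NO2.
  M = 8(12.011) + 15(1.008) + 14.007 + 2(15.999)
    = 96.088 + 15.120 + 14.007 + 31.998 = 157.213

157.21 g/mol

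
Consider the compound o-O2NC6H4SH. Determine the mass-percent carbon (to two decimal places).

Element totals:
  C: 6
  H: 5
  N: 1
  O: 2
  S: 1
Molecular formula: C6H5NO2S.
Molar mass = 155.171 g/mol.
Mass from C: 6 × 12.011 = 72.066 g/mol.
%C = 72.066 / 155.171 × 100 = 46.44%.

46.44%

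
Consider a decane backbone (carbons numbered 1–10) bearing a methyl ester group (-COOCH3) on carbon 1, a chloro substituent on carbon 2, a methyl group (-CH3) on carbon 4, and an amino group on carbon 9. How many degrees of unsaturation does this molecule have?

Atom tally by fragment:
  CH3OOCCH2 → C:3 H:5 O:2
  CH(Cl) → C:1 H:1 Cl:1
  CH2 → C:1 H:2
  CH(CH3) → C:2 H:4
  CH2 → C:1 H:2
  CH2 → C:1 H:2
  CH2 → C:1 H:2
  CH2 → C:1 H:2
  CH(NH2) → C:1 H:3 N:1
  CH3 → C:1 H:3
Element totals:
  C: 13
  H: 26
  Cl: 1
  N: 1
  O: 2
Molecular formula: C13H26ClNO2.
DoU = (2C + 2 + N − H − X) / 2 = (2·13 + 2 + 1 − 26 − 1) / 2 = 1.

1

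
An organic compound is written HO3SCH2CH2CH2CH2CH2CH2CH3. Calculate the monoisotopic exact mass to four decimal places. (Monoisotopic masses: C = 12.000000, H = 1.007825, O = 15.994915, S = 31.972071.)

Element totals:
  C: 7
  H: 16
  O: 3
  S: 1
Molecular formula: C7H16O3S.
  M = 7(12.0) + 16(1.007825) + 3(15.994915) + 31.972071
    = 84.000000 + 16.125200 + 47.984745 + 31.972071 = 180.082016

180.0820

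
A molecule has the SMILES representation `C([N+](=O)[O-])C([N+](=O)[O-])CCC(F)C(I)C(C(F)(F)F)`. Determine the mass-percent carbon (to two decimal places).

Atom tally by fragment:
  O2NCH2 → C:1 H:2 N:1 O:2
  CH(NO2) → C:1 H:1 N:1 O:2
  CH2 → C:1 H:2
  CH2 → C:1 H:2
  CH(F) → C:1 H:1 F:1
  CH(I) → C:1 H:1 I:1
  CH2CF3 → C:2 H:2 F:3
Element totals:
  C: 8
  H: 11
  F: 4
  I: 1
  N: 2
  O: 4
Molecular formula: C8H11F4IN2O4.
Molar mass = 402.082 g/mol.
Mass from C: 8 × 12.011 = 96.088 g/mol.
%C = 96.088 / 402.082 × 100 = 23.90%.

23.90%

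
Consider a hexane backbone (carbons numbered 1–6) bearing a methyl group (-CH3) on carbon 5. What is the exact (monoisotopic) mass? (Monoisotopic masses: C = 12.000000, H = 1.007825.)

100.1252

Atom tally by fragment:
  CH3 → C:1 H:3
  CH2 → C:1 H:2
  CH2 → C:1 H:2
  CH2 → C:1 H:2
  CH(CH3) → C:2 H:4
  CH3 → C:1 H:3
Element totals:
  C: 7
  H: 16
Molecular formula: C7H16.
  M = 7(12.0) + 16(1.007825)
    = 84.000000 + 16.125200 = 100.125200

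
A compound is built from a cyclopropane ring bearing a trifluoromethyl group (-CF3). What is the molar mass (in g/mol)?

Atom tally by fragment:
  cyclopropane ring core → C:3 H:6
  (− 1 ring H displaced by substituents)
  + CF3 → C:1 F:3
Element totals:
  C: 4
  H: 5
  F: 3
Molecular formula: C4H5F3.
  M = 4(12.011) + 5(1.008) + 3(18.998)
    = 48.044 + 5.040 + 56.994 = 110.078

110.08 g/mol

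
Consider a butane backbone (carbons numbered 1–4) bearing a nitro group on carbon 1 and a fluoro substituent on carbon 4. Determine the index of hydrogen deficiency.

Atom tally by fragment:
  O2NCH2 → C:1 H:2 N:1 O:2
  CH2 → C:1 H:2
  CH2 → C:1 H:2
  CH2F → C:1 H:2 F:1
Element totals:
  C: 4
  H: 8
  F: 1
  N: 1
  O: 2
Molecular formula: C4H8FNO2.
DoU = (2C + 2 + N − H − X) / 2 = (2·4 + 2 + 1 − 8 − 1) / 2 = 1.

1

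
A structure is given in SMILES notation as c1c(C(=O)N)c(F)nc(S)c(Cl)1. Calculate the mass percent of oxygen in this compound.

Atom tally by fragment:
  pyridine ring core → C:5 H:5 N:1
  (− 4 ring H displaced by substituents)
  + CONH2 → C:1 H:2 O:1 N:1
  + F → F:1
  + SH → S:1 H:1
  + Cl → Cl:1
Element totals:
  C: 6
  H: 4
  Cl: 1
  F: 1
  N: 2
  O: 1
  S: 1
Molecular formula: C6H4ClFN2OS.
Molar mass = 206.619 g/mol.
Mass from O: 1 × 15.999 = 15.999 g/mol.
%O = 15.999 / 206.619 × 100 = 7.74%.

7.74%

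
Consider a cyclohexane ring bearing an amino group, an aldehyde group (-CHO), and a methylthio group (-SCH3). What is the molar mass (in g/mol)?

173.27 g/mol

Atom tally by fragment:
  cyclohexane ring core → C:6 H:12
  (− 3 ring H displaced by substituents)
  + NH2 → N:1 H:2
  + CHO → C:1 H:1 O:1
  + SCH3 → C:1 H:3 S:1
Element totals:
  C: 8
  H: 15
  N: 1
  O: 1
  S: 1
Molecular formula: C8H15NOS.
  M = 8(12.011) + 15(1.008) + 14.007 + 15.999 + 32.06
    = 96.088 + 15.120 + 14.007 + 15.999 + 32.060 = 173.274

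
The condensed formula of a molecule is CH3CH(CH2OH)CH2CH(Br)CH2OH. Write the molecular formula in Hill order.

C6H13BrO2

Atom tally by fragment:
  CH3 → C:1 H:3
  CH(CH2OH) → C:2 H:4 O:1
  CH2 → C:1 H:2
  CH(Br) → C:1 H:1 Br:1
  CH2OH → C:1 H:3 O:1
Element totals:
  C: 6
  H: 13
  Br: 1
  O: 2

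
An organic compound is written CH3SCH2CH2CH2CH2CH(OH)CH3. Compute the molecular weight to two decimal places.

148.26 g/mol

Atom tally by fragment:
  CH3SCH2 → C:2 H:5 S:1
  CH2 → C:1 H:2
  CH2 → C:1 H:2
  CH2 → C:1 H:2
  CH(OH) → C:1 H:2 O:1
  CH3 → C:1 H:3
Element totals:
  C: 7
  H: 16
  O: 1
  S: 1
Molecular formula: C7H16OS.
  M = 7(12.011) + 16(1.008) + 15.999 + 32.06
    = 84.077 + 16.128 + 15.999 + 32.060 = 148.264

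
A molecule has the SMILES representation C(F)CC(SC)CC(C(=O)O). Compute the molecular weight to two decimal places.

Atom tally by fragment:
  FCH2 → C:1 H:2 F:1
  CH2 → C:1 H:2
  CH(SCH3) → C:2 H:4 S:1
  CH2 → C:1 H:2
  CH2COOH → C:2 H:3 O:2
Element totals:
  C: 7
  H: 13
  F: 1
  O: 2
  S: 1
Molecular formula: C7H13FO2S.
  M = 7(12.011) + 13(1.008) + 18.998 + 2(15.999) + 32.06
    = 84.077 + 13.104 + 18.998 + 31.998 + 32.060 = 180.237

180.24 g/mol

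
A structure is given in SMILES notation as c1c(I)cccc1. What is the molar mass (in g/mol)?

204.01 g/mol

Atom tally by fragment:
  benzene ring core → C:6 H:6
  (− 1 ring H displaced by substituents)
  + I → I:1
Element totals:
  C: 6
  H: 5
  I: 1
Molecular formula: C6H5I.
  M = 6(12.011) + 5(1.008) + 126.904
    = 72.066 + 5.040 + 126.904 = 204.010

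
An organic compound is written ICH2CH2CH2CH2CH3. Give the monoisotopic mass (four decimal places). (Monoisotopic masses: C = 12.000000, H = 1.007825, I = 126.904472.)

Element totals:
  C: 5
  H: 11
  I: 1
Molecular formula: C5H11I.
  M = 5(12.0) + 11(1.007825) + 126.904472
    = 60.000000 + 11.086075 + 126.904472 = 197.990547

197.9905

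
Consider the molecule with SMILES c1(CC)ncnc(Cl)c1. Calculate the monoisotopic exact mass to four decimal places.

Atom tally by fragment:
  pyrimidine ring core → C:4 H:4 N:2
  (− 2 ring H displaced by substituents)
  + C2H5 → C:2 H:5
  + Cl → Cl:1
Element totals:
  C: 6
  H: 7
  Cl: 1
  N: 2
Molecular formula: C6H7ClN2.
  M = 6(12.0) + 7(1.007825) + 34.968853 + 2(14.003074)
    = 72.000000 + 7.054775 + 34.968853 + 28.006148 = 142.029776

142.0298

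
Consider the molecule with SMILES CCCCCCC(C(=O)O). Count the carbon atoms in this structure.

8

Atom tally by fragment:
  CH3 → C:1 H:3
  CH2 → C:1 H:2
  CH2 → C:1 H:2
  CH2 → C:1 H:2
  CH2 → C:1 H:2
  CH2 → C:1 H:2
  CH2COOH → C:2 H:3 O:2
Element totals:
  C: 8
  H: 16
  O: 2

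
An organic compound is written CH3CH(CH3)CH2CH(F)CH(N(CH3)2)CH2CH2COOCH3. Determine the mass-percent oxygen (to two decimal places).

Atom tally by fragment:
  CH3 → C:1 H:3
  CH(CH3) → C:2 H:4
  CH2 → C:1 H:2
  CH(F) → C:1 H:1 F:1
  CH(N(CH3)2) → C:3 H:7 N:1
  CH2 → C:1 H:2
  CH2COOCH3 → C:3 H:5 O:2
Element totals:
  C: 12
  H: 24
  F: 1
  N: 1
  O: 2
Molecular formula: C12H24FNO2.
Molar mass = 233.327 g/mol.
Mass from O: 2 × 15.999 = 31.998 g/mol.
%O = 31.998 / 233.327 × 100 = 13.71%.

13.71%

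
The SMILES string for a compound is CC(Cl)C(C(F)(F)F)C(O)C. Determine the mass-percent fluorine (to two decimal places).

29.90%

Atom tally by fragment:
  CH3 → C:1 H:3
  CH(Cl) → C:1 H:1 Cl:1
  CH(CF3) → C:2 H:1 F:3
  CH(OH) → C:1 H:2 O:1
  CH3 → C:1 H:3
Element totals:
  C: 6
  H: 10
  Cl: 1
  F: 3
  O: 1
Molecular formula: C6H10ClF3O.
Molar mass = 190.589 g/mol.
Mass from F: 3 × 18.998 = 56.994 g/mol.
%F = 56.994 / 190.589 × 100 = 29.90%.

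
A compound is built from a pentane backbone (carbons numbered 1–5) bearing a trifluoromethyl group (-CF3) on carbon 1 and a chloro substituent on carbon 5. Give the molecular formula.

Atom tally by fragment:
  F3CCH2 → C:2 H:2 F:3
  CH2 → C:1 H:2
  CH2 → C:1 H:2
  CH2 → C:1 H:2
  CH2Cl → C:1 H:2 Cl:1
Element totals:
  C: 6
  H: 10
  Cl: 1
  F: 3

C6H10ClF3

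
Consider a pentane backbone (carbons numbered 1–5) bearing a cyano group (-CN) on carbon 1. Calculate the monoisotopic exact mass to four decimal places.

Atom tally by fragment:
  NCCH2 → C:2 H:2 N:1
  CH2 → C:1 H:2
  CH2 → C:1 H:2
  CH2 → C:1 H:2
  CH3 → C:1 H:3
Element totals:
  C: 6
  H: 11
  N: 1
Molecular formula: C6H11N.
  M = 6(12.0) + 11(1.007825) + 14.003074
    = 72.000000 + 11.086075 + 14.003074 = 97.089149

97.0891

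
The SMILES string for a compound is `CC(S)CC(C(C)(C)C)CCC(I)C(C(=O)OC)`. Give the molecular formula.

Atom tally by fragment:
  CH3 → C:1 H:3
  CH(SH) → C:1 H:2 S:1
  CH2 → C:1 H:2
  CH(C(CH3)3) → C:5 H:10
  CH2 → C:1 H:2
  CH2 → C:1 H:2
  CH(I) → C:1 H:1 I:1
  CH2COOCH3 → C:3 H:5 O:2
Element totals:
  C: 14
  H: 27
  I: 1
  O: 2
  S: 1

C14H27IO2S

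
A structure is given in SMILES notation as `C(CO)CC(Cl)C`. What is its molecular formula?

C5H11ClO

Atom tally by fragment:
  HOCH2CH2 → C:2 H:5 O:1
  CH2 → C:1 H:2
  CH(Cl) → C:1 H:1 Cl:1
  CH3 → C:1 H:3
Element totals:
  C: 5
  H: 11
  Cl: 1
  O: 1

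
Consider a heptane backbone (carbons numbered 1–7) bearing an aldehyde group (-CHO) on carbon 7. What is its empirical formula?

Atom tally by fragment:
  CH3 → C:1 H:3
  CH2 → C:1 H:2
  CH2 → C:1 H:2
  CH2 → C:1 H:2
  CH2 → C:1 H:2
  CH2 → C:1 H:2
  CH2CHO → C:2 H:3 O:1
Element totals:
  C: 8
  H: 16
  O: 1
Molecular formula: C8H16O.
gcd of subscripts (8, 16, 1) = 1, so the empirical formula equals the molecular formula.

C8H16O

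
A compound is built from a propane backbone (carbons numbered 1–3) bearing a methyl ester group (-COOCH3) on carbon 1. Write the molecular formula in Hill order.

Atom tally by fragment:
  CH3OOCCH2 → C:3 H:5 O:2
  CH2 → C:1 H:2
  CH3 → C:1 H:3
Element totals:
  C: 5
  H: 10
  O: 2

C5H10O2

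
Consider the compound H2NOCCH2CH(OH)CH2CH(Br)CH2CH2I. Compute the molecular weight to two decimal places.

349.99 g/mol

Atom tally by fragment:
  H2NOCCH2 → C:2 H:4 O:1 N:1
  CH(OH) → C:1 H:2 O:1
  CH2 → C:1 H:2
  CH(Br) → C:1 H:1 Br:1
  CH2 → C:1 H:2
  CH2I → C:1 H:2 I:1
Element totals:
  C: 7
  H: 13
  Br: 1
  I: 1
  N: 1
  O: 2
Molecular formula: C7H13BrINO2.
  M = 7(12.011) + 13(1.008) + 79.904 + 126.904 + 14.007 + 2(15.999)
    = 84.077 + 13.104 + 79.904 + 126.904 + 14.007 + 31.998 = 349.994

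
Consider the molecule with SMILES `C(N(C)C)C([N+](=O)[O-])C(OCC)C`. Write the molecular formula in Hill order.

Atom tally by fragment:
  (CH3)2NCH2 → C:3 H:8 N:1
  CH(NO2) → C:1 H:1 N:1 O:2
  CH(OC2H5) → C:3 H:6 O:1
  CH3 → C:1 H:3
Element totals:
  C: 8
  H: 18
  N: 2
  O: 3

C8H18N2O3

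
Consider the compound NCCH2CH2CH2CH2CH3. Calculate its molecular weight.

97.16 g/mol

Atom tally by fragment:
  NCCH2 → C:2 H:2 N:1
  CH2 → C:1 H:2
  CH2 → C:1 H:2
  CH2 → C:1 H:2
  CH3 → C:1 H:3
Element totals:
  C: 6
  H: 11
  N: 1
Molecular formula: C6H11N.
  M = 6(12.011) + 11(1.008) + 14.007
    = 72.066 + 11.088 + 14.007 = 97.161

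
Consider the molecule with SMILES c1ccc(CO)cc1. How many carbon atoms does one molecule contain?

7

Atom tally by fragment:
  benzene ring core → C:6 H:6
  (− 1 ring H displaced by substituents)
  + CH2OH → C:1 H:3 O:1
Element totals:
  C: 7
  H: 8
  O: 1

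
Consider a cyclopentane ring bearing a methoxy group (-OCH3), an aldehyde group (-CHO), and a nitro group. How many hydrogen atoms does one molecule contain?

Atom tally by fragment:
  cyclopentane ring core → C:5 H:10
  (− 3 ring H displaced by substituents)
  + OCH3 → C:1 H:3 O:1
  + CHO → C:1 H:1 O:1
  + NO2 → N:1 O:2
Element totals:
  C: 7
  H: 11
  N: 1
  O: 4

11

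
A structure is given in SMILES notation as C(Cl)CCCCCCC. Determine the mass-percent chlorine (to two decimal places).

Atom tally by fragment:
  ClCH2 → C:1 H:2 Cl:1
  CH2 → C:1 H:2
  CH2 → C:1 H:2
  CH2 → C:1 H:2
  CH2 → C:1 H:2
  CH2 → C:1 H:2
  CH2 → C:1 H:2
  CH3 → C:1 H:3
Element totals:
  C: 8
  H: 17
  Cl: 1
Molecular formula: C8H17Cl.
Molar mass = 148.674 g/mol.
Mass from Cl: 1 × 35.45 = 35.450 g/mol.
%Cl = 35.450 / 148.674 × 100 = 23.84%.

23.84%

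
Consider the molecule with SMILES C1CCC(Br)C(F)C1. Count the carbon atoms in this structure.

Atom tally by fragment:
  cyclohexane ring core → C:6 H:12
  (− 2 ring H displaced by substituents)
  + Br → Br:1
  + F → F:1
Element totals:
  C: 6
  H: 10
  Br: 1
  F: 1

6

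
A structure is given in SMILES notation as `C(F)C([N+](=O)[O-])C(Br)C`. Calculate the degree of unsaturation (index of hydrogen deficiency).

1

Atom tally by fragment:
  FCH2 → C:1 H:2 F:1
  CH(NO2) → C:1 H:1 N:1 O:2
  CH(Br) → C:1 H:1 Br:1
  CH3 → C:1 H:3
Element totals:
  C: 4
  H: 7
  Br: 1
  F: 1
  N: 1
  O: 2
Molecular formula: C4H7BrFNO2.
DoU = (2C + 2 + N − H − X) / 2 = (2·4 + 2 + 1 − 7 − 2) / 2 = 1.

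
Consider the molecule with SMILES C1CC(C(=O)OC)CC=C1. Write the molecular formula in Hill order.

C8H12O2

Atom tally by fragment:
  cyclohexene ring core → C:6 H:10
  (− 1 ring H displaced by substituents)
  + COOCH3 → C:2 H:3 O:2
Element totals:
  C: 8
  H: 12
  O: 2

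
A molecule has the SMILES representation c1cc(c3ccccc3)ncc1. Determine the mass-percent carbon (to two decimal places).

Atom tally by fragment:
  pyridine ring core → C:5 H:5 N:1
  (− 1 ring H displaced by substituents)
  + C6H5 → C:6 H:5
Element totals:
  C: 11
  H: 9
  N: 1
Molecular formula: C11H9N.
Molar mass = 155.200 g/mol.
Mass from C: 11 × 12.011 = 132.121 g/mol.
%C = 132.121 / 155.200 × 100 = 85.13%.

85.13%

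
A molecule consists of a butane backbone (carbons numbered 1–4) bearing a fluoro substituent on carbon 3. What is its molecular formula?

C4H9F

Atom tally by fragment:
  CH3 → C:1 H:3
  CH2 → C:1 H:2
  CH(F) → C:1 H:1 F:1
  CH3 → C:1 H:3
Element totals:
  C: 4
  H: 9
  F: 1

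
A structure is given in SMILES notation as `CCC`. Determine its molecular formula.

C3H8

Atom tally by fragment:
  CH3 → C:1 H:3
  CH2 → C:1 H:2
  CH3 → C:1 H:3
Element totals:
  C: 3
  H: 8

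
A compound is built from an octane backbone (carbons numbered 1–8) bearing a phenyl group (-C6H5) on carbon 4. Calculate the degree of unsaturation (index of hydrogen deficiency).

Atom tally by fragment:
  CH3 → C:1 H:3
  CH2 → C:1 H:2
  CH2 → C:1 H:2
  CH(C6H5) → C:7 H:6
  CH2 → C:1 H:2
  CH2 → C:1 H:2
  CH2 → C:1 H:2
  CH3 → C:1 H:3
Element totals:
  C: 14
  H: 22
Molecular formula: C14H22.
DoU = (2C + 2 + N − H − X) / 2 = (2·14 + 2 + 0 − 22 − 0) / 2 = 4.

4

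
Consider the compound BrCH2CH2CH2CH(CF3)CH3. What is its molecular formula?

Atom tally by fragment:
  BrCH2 → C:1 H:2 Br:1
  CH2 → C:1 H:2
  CH2 → C:1 H:2
  CH(CF3) → C:2 H:1 F:3
  CH3 → C:1 H:3
Element totals:
  C: 6
  H: 10
  Br: 1
  F: 3

C6H10BrF3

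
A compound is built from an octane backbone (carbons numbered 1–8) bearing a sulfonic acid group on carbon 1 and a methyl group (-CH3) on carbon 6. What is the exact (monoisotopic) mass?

208.1133

Atom tally by fragment:
  HO3SCH2 → C:1 H:3 S:1 O:3
  CH2 → C:1 H:2
  CH2 → C:1 H:2
  CH2 → C:1 H:2
  CH2 → C:1 H:2
  CH(CH3) → C:2 H:4
  CH2 → C:1 H:2
  CH3 → C:1 H:3
Element totals:
  C: 9
  H: 20
  O: 3
  S: 1
Molecular formula: C9H20O3S.
  M = 9(12.0) + 20(1.007825) + 3(15.994915) + 31.972071
    = 108.000000 + 20.156500 + 47.984745 + 31.972071 = 208.113316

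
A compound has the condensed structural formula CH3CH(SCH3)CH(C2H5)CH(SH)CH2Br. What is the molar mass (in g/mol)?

Atom tally by fragment:
  CH3 → C:1 H:3
  CH(SCH3) → C:2 H:4 S:1
  CH(C2H5) → C:3 H:6
  CH(SH) → C:1 H:2 S:1
  CH2Br → C:1 H:2 Br:1
Element totals:
  C: 8
  H: 17
  Br: 1
  S: 2
Molecular formula: C8H17BrS2.
  M = 8(12.011) + 17(1.008) + 79.904 + 2(32.06)
    = 96.088 + 17.136 + 79.904 + 64.120 = 257.248

257.25 g/mol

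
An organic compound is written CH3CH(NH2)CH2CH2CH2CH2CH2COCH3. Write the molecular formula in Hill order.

Element totals:
  C: 9
  H: 19
  N: 1
  O: 1

C9H19NO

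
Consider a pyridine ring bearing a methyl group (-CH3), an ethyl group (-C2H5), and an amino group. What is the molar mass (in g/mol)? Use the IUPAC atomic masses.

Atom tally by fragment:
  pyridine ring core → C:5 H:5 N:1
  (− 3 ring H displaced by substituents)
  + CH3 → C:1 H:3
  + C2H5 → C:2 H:5
  + NH2 → N:1 H:2
Element totals:
  C: 8
  H: 12
  N: 2
Molecular formula: C8H12N2.
  M = 8(12.011) + 12(1.008) + 2(14.007)
    = 96.088 + 12.096 + 28.014 = 136.198

136.20 g/mol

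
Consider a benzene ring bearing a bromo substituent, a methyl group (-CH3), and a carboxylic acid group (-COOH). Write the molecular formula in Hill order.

Atom tally by fragment:
  benzene ring core → C:6 H:6
  (− 3 ring H displaced by substituents)
  + Br → Br:1
  + CH3 → C:1 H:3
  + COOH → C:1 H:1 O:2
Element totals:
  C: 8
  H: 7
  Br: 1
  O: 2

C8H7BrO2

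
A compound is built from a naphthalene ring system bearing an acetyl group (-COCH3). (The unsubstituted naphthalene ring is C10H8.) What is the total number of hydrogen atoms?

Atom tally by fragment:
  naphthalene ring system core → C:10 H:8
  (− 1 ring H displaced by substituents)
  + COCH3 → C:2 H:3 O:1
Element totals:
  C: 12
  H: 10
  O: 1

10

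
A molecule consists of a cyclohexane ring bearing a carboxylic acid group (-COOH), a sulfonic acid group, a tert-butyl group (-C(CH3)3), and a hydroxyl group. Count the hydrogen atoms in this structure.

Atom tally by fragment:
  cyclohexane ring core → C:6 H:12
  (− 4 ring H displaced by substituents)
  + COOH → C:1 H:1 O:2
  + SO3H → S:1 O:3 H:1
  + C(CH3)3 → C:4 H:9
  + OH → O:1 H:1
Element totals:
  C: 11
  H: 20
  O: 6
  S: 1

20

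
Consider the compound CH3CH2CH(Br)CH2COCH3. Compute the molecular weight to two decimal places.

Atom tally by fragment:
  CH3 → C:1 H:3
  CH2 → C:1 H:2
  CH(Br) → C:1 H:1 Br:1
  CH2COCH3 → C:3 H:5 O:1
Element totals:
  C: 6
  H: 11
  Br: 1
  O: 1
Molecular formula: C6H11BrO.
  M = 6(12.011) + 11(1.008) + 79.904 + 15.999
    = 72.066 + 11.088 + 79.904 + 15.999 = 179.057

179.06 g/mol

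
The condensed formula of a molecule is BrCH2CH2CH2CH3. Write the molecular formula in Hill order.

C4H9Br

Atom tally by fragment:
  BrCH2 → C:1 H:2 Br:1
  CH2 → C:1 H:2
  CH2 → C:1 H:2
  CH3 → C:1 H:3
Element totals:
  C: 4
  H: 9
  Br: 1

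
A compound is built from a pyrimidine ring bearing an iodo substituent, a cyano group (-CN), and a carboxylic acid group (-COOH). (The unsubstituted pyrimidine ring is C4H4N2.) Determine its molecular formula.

C6H2IN3O2

Atom tally by fragment:
  pyrimidine ring core → C:4 H:4 N:2
  (− 3 ring H displaced by substituents)
  + I → I:1
  + CN → C:1 N:1
  + COOH → C:1 H:1 O:2
Element totals:
  C: 6
  H: 2
  I: 1
  N: 3
  O: 2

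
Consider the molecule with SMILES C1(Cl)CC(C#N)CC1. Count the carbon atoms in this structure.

Atom tally by fragment:
  cyclopentane ring core → C:5 H:10
  (− 2 ring H displaced by substituents)
  + Cl → Cl:1
  + CN → C:1 N:1
Element totals:
  C: 6
  H: 8
  Cl: 1
  N: 1

6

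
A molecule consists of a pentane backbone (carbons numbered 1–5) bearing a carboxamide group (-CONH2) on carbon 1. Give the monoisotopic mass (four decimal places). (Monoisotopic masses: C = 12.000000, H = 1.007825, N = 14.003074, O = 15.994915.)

Atom tally by fragment:
  H2NOCCH2 → C:2 H:4 O:1 N:1
  CH2 → C:1 H:2
  CH2 → C:1 H:2
  CH2 → C:1 H:2
  CH3 → C:1 H:3
Element totals:
  C: 6
  H: 13
  N: 1
  O: 1
Molecular formula: C6H13NO.
  M = 6(12.0) + 13(1.007825) + 14.003074 + 15.994915
    = 72.000000 + 13.101725 + 14.003074 + 15.994915 = 115.099714

115.0997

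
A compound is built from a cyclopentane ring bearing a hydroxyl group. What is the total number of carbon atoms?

Atom tally by fragment:
  cyclopentane ring core → C:5 H:10
  (− 1 ring H displaced by substituents)
  + OH → O:1 H:1
Element totals:
  C: 5
  H: 10
  O: 1

5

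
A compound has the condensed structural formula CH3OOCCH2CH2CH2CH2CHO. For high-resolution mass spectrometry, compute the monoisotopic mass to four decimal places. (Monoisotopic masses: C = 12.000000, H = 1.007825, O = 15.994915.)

144.0786

Element totals:
  C: 7
  H: 12
  O: 3
Molecular formula: C7H12O3.
  M = 7(12.0) + 12(1.007825) + 3(15.994915)
    = 84.000000 + 12.093900 + 47.984745 = 144.078645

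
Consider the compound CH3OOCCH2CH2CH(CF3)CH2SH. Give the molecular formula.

C7H11F3O2S

Atom tally by fragment:
  CH3OOCCH2 → C:3 H:5 O:2
  CH2 → C:1 H:2
  CH(CF3) → C:2 H:1 F:3
  CH2SH → C:1 H:3 S:1
Element totals:
  C: 7
  H: 11
  F: 3
  O: 2
  S: 1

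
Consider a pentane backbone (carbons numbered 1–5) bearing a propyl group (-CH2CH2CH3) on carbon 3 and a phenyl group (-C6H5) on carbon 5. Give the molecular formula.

Atom tally by fragment:
  CH3 → C:1 H:3
  CH2 → C:1 H:2
  CH(CH2CH2CH3) → C:4 H:8
  CH2 → C:1 H:2
  CH2C6H5 → C:7 H:7
Element totals:
  C: 14
  H: 22

C14H22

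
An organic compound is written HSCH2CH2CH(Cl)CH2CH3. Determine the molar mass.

Element totals:
  C: 5
  H: 11
  Cl: 1
  S: 1
Molecular formula: C5H11ClS.
  M = 5(12.011) + 11(1.008) + 35.45 + 32.06
    = 60.055 + 11.088 + 35.450 + 32.060 = 138.653

138.65 g/mol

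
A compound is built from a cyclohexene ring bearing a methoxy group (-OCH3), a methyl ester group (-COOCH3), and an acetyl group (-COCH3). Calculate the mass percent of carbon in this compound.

62.25%

Atom tally by fragment:
  cyclohexene ring core → C:6 H:10
  (− 3 ring H displaced by substituents)
  + OCH3 → C:1 H:3 O:1
  + COOCH3 → C:2 H:3 O:2
  + COCH3 → C:2 H:3 O:1
Element totals:
  C: 11
  H: 16
  O: 4
Molecular formula: C11H16O4.
Molar mass = 212.245 g/mol.
Mass from C: 11 × 12.011 = 132.121 g/mol.
%C = 132.121 / 212.245 × 100 = 62.25%.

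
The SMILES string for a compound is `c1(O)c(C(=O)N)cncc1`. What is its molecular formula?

C6H6N2O2

Atom tally by fragment:
  pyridine ring core → C:5 H:5 N:1
  (− 2 ring H displaced by substituents)
  + OH → O:1 H:1
  + CONH2 → C:1 H:2 O:1 N:1
Element totals:
  C: 6
  H: 6
  N: 2
  O: 2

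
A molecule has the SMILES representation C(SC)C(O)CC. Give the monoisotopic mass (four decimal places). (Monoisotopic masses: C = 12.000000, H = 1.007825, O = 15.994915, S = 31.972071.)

120.0609

Atom tally by fragment:
  CH3SCH2 → C:2 H:5 S:1
  CH(OH) → C:1 H:2 O:1
  CH2 → C:1 H:2
  CH3 → C:1 H:3
Element totals:
  C: 5
  H: 12
  O: 1
  S: 1
Molecular formula: C5H12OS.
  M = 5(12.0) + 12(1.007825) + 15.994915 + 31.972071
    = 60.000000 + 12.093900 + 15.994915 + 31.972071 = 120.060886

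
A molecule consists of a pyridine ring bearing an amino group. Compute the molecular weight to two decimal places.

Atom tally by fragment:
  pyridine ring core → C:5 H:5 N:1
  (− 1 ring H displaced by substituents)
  + NH2 → N:1 H:2
Element totals:
  C: 5
  H: 6
  N: 2
Molecular formula: C5H6N2.
  M = 5(12.011) + 6(1.008) + 2(14.007)
    = 60.055 + 6.048 + 28.014 = 94.117

94.12 g/mol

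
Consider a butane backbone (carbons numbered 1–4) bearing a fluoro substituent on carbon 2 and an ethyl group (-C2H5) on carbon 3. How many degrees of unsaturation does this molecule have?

Atom tally by fragment:
  CH3 → C:1 H:3
  CH(F) → C:1 H:1 F:1
  CH(C2H5) → C:3 H:6
  CH3 → C:1 H:3
Element totals:
  C: 6
  H: 13
  F: 1
Molecular formula: C6H13F.
DoU = (2C + 2 + N − H − X) / 2 = (2·6 + 2 + 0 − 13 − 1) / 2 = 0.

0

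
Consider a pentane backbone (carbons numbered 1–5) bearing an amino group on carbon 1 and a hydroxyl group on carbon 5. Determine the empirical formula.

C5H13NO

Atom tally by fragment:
  H2NCH2 → C:1 H:4 N:1
  CH2 → C:1 H:2
  CH2 → C:1 H:2
  CH2 → C:1 H:2
  CH2OH → C:1 H:3 O:1
Element totals:
  C: 5
  H: 13
  N: 1
  O: 1
Molecular formula: C5H13NO.
gcd of subscripts (5, 13, 1, 1) = 1, so the empirical formula equals the molecular formula.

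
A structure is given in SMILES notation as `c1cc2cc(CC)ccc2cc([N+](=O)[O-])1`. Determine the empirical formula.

C12H11NO2

Atom tally by fragment:
  naphthalene ring system core → C:10 H:8
  (− 2 ring H displaced by substituents)
  + C2H5 → C:2 H:5
  + NO2 → N:1 O:2
Element totals:
  C: 12
  H: 11
  N: 1
  O: 2
Molecular formula: C12H11NO2.
gcd of subscripts (12, 11, 1, 2) = 1, so the empirical formula equals the molecular formula.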